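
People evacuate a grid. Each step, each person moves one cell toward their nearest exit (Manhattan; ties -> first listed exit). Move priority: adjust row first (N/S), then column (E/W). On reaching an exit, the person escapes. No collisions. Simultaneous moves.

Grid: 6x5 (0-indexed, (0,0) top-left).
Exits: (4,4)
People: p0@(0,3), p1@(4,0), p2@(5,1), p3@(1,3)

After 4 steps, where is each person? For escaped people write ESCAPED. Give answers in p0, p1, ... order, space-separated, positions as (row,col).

Step 1: p0:(0,3)->(1,3) | p1:(4,0)->(4,1) | p2:(5,1)->(4,1) | p3:(1,3)->(2,3)
Step 2: p0:(1,3)->(2,3) | p1:(4,1)->(4,2) | p2:(4,1)->(4,2) | p3:(2,3)->(3,3)
Step 3: p0:(2,3)->(3,3) | p1:(4,2)->(4,3) | p2:(4,2)->(4,3) | p3:(3,3)->(4,3)
Step 4: p0:(3,3)->(4,3) | p1:(4,3)->(4,4)->EXIT | p2:(4,3)->(4,4)->EXIT | p3:(4,3)->(4,4)->EXIT

(4,3) ESCAPED ESCAPED ESCAPED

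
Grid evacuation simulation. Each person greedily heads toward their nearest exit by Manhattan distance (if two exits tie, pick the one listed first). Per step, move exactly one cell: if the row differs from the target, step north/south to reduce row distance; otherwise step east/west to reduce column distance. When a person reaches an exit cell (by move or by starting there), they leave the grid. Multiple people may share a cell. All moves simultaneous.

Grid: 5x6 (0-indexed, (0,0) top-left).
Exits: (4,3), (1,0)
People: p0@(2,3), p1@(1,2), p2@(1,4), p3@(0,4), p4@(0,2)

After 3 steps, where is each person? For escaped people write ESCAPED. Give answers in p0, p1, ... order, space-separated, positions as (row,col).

Step 1: p0:(2,3)->(3,3) | p1:(1,2)->(1,1) | p2:(1,4)->(2,4) | p3:(0,4)->(1,4) | p4:(0,2)->(1,2)
Step 2: p0:(3,3)->(4,3)->EXIT | p1:(1,1)->(1,0)->EXIT | p2:(2,4)->(3,4) | p3:(1,4)->(2,4) | p4:(1,2)->(1,1)
Step 3: p0:escaped | p1:escaped | p2:(3,4)->(4,4) | p3:(2,4)->(3,4) | p4:(1,1)->(1,0)->EXIT

ESCAPED ESCAPED (4,4) (3,4) ESCAPED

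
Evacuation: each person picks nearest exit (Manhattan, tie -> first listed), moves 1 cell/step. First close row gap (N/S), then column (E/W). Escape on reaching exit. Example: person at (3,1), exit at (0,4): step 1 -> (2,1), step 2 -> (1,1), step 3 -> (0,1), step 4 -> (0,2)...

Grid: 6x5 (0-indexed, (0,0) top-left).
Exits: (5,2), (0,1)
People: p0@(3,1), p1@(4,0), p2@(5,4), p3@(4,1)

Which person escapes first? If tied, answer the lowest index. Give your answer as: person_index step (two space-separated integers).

Answer: 2 2

Derivation:
Step 1: p0:(3,1)->(4,1) | p1:(4,0)->(5,0) | p2:(5,4)->(5,3) | p3:(4,1)->(5,1)
Step 2: p0:(4,1)->(5,1) | p1:(5,0)->(5,1) | p2:(5,3)->(5,2)->EXIT | p3:(5,1)->(5,2)->EXIT
Step 3: p0:(5,1)->(5,2)->EXIT | p1:(5,1)->(5,2)->EXIT | p2:escaped | p3:escaped
Exit steps: [3, 3, 2, 2]
First to escape: p2 at step 2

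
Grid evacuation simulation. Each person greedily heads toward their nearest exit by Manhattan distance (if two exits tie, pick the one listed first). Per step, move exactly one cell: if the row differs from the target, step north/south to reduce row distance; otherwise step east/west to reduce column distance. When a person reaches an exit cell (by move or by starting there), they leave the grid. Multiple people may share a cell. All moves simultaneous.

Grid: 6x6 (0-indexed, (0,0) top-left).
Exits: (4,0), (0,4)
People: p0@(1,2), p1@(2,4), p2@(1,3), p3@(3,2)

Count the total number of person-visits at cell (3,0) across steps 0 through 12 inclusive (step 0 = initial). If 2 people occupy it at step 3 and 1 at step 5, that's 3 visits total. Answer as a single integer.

Answer: 0

Derivation:
Step 0: p0@(1,2) p1@(2,4) p2@(1,3) p3@(3,2) -> at (3,0): 0 [-], cum=0
Step 1: p0@(0,2) p1@(1,4) p2@(0,3) p3@(4,2) -> at (3,0): 0 [-], cum=0
Step 2: p0@(0,3) p1@ESC p2@ESC p3@(4,1) -> at (3,0): 0 [-], cum=0
Step 3: p0@ESC p1@ESC p2@ESC p3@ESC -> at (3,0): 0 [-], cum=0
Total visits = 0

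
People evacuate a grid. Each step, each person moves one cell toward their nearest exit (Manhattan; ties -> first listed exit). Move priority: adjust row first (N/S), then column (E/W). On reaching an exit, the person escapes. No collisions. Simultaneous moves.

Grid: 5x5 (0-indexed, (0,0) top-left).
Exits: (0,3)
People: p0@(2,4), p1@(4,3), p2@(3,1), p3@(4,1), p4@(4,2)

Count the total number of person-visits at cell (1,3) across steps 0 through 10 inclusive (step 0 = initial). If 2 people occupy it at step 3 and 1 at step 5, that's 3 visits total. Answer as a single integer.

Step 0: p0@(2,4) p1@(4,3) p2@(3,1) p3@(4,1) p4@(4,2) -> at (1,3): 0 [-], cum=0
Step 1: p0@(1,4) p1@(3,3) p2@(2,1) p3@(3,1) p4@(3,2) -> at (1,3): 0 [-], cum=0
Step 2: p0@(0,4) p1@(2,3) p2@(1,1) p3@(2,1) p4@(2,2) -> at (1,3): 0 [-], cum=0
Step 3: p0@ESC p1@(1,3) p2@(0,1) p3@(1,1) p4@(1,2) -> at (1,3): 1 [p1], cum=1
Step 4: p0@ESC p1@ESC p2@(0,2) p3@(0,1) p4@(0,2) -> at (1,3): 0 [-], cum=1
Step 5: p0@ESC p1@ESC p2@ESC p3@(0,2) p4@ESC -> at (1,3): 0 [-], cum=1
Step 6: p0@ESC p1@ESC p2@ESC p3@ESC p4@ESC -> at (1,3): 0 [-], cum=1
Total visits = 1

Answer: 1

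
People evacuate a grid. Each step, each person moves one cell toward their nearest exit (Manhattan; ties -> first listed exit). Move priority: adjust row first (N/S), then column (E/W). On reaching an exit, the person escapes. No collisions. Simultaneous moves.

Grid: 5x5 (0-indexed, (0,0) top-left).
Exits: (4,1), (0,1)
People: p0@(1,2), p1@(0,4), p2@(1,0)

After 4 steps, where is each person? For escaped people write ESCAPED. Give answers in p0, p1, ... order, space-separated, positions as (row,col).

Step 1: p0:(1,2)->(0,2) | p1:(0,4)->(0,3) | p2:(1,0)->(0,0)
Step 2: p0:(0,2)->(0,1)->EXIT | p1:(0,3)->(0,2) | p2:(0,0)->(0,1)->EXIT
Step 3: p0:escaped | p1:(0,2)->(0,1)->EXIT | p2:escaped

ESCAPED ESCAPED ESCAPED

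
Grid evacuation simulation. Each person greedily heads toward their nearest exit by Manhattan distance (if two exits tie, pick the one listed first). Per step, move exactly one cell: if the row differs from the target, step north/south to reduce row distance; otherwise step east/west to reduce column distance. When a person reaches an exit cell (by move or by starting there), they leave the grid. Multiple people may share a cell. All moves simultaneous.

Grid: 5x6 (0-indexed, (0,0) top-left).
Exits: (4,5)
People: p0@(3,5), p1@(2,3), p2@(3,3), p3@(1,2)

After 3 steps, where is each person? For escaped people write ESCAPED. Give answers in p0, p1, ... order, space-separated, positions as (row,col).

Step 1: p0:(3,5)->(4,5)->EXIT | p1:(2,3)->(3,3) | p2:(3,3)->(4,3) | p3:(1,2)->(2,2)
Step 2: p0:escaped | p1:(3,3)->(4,3) | p2:(4,3)->(4,4) | p3:(2,2)->(3,2)
Step 3: p0:escaped | p1:(4,3)->(4,4) | p2:(4,4)->(4,5)->EXIT | p3:(3,2)->(4,2)

ESCAPED (4,4) ESCAPED (4,2)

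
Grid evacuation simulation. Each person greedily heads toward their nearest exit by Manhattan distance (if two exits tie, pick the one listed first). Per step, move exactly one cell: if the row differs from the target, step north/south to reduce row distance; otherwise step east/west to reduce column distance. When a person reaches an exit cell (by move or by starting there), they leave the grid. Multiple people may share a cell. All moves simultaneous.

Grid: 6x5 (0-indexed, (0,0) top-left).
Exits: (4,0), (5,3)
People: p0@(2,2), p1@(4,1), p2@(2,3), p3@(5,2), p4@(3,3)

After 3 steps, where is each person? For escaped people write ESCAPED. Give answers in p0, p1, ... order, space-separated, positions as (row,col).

Step 1: p0:(2,2)->(3,2) | p1:(4,1)->(4,0)->EXIT | p2:(2,3)->(3,3) | p3:(5,2)->(5,3)->EXIT | p4:(3,3)->(4,3)
Step 2: p0:(3,2)->(4,2) | p1:escaped | p2:(3,3)->(4,3) | p3:escaped | p4:(4,3)->(5,3)->EXIT
Step 3: p0:(4,2)->(4,1) | p1:escaped | p2:(4,3)->(5,3)->EXIT | p3:escaped | p4:escaped

(4,1) ESCAPED ESCAPED ESCAPED ESCAPED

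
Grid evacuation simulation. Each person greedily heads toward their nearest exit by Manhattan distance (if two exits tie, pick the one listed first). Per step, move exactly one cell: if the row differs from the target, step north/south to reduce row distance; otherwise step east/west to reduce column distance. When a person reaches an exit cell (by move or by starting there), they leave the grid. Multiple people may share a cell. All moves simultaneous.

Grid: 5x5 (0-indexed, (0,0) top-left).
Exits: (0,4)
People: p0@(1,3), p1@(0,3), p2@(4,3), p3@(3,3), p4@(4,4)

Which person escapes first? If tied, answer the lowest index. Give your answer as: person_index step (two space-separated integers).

Answer: 1 1

Derivation:
Step 1: p0:(1,3)->(0,3) | p1:(0,3)->(0,4)->EXIT | p2:(4,3)->(3,3) | p3:(3,3)->(2,3) | p4:(4,4)->(3,4)
Step 2: p0:(0,3)->(0,4)->EXIT | p1:escaped | p2:(3,3)->(2,3) | p3:(2,3)->(1,3) | p4:(3,4)->(2,4)
Step 3: p0:escaped | p1:escaped | p2:(2,3)->(1,3) | p3:(1,3)->(0,3) | p4:(2,4)->(1,4)
Step 4: p0:escaped | p1:escaped | p2:(1,3)->(0,3) | p3:(0,3)->(0,4)->EXIT | p4:(1,4)->(0,4)->EXIT
Step 5: p0:escaped | p1:escaped | p2:(0,3)->(0,4)->EXIT | p3:escaped | p4:escaped
Exit steps: [2, 1, 5, 4, 4]
First to escape: p1 at step 1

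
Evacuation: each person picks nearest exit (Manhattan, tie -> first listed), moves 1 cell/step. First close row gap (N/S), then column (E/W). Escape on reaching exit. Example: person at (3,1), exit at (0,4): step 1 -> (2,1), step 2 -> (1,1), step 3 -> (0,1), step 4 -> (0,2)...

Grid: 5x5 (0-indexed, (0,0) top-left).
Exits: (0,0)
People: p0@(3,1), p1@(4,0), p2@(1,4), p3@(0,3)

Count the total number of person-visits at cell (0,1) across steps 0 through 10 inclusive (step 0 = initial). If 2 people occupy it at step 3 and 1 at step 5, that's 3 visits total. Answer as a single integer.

Step 0: p0@(3,1) p1@(4,0) p2@(1,4) p3@(0,3) -> at (0,1): 0 [-], cum=0
Step 1: p0@(2,1) p1@(3,0) p2@(0,4) p3@(0,2) -> at (0,1): 0 [-], cum=0
Step 2: p0@(1,1) p1@(2,0) p2@(0,3) p3@(0,1) -> at (0,1): 1 [p3], cum=1
Step 3: p0@(0,1) p1@(1,0) p2@(0,2) p3@ESC -> at (0,1): 1 [p0], cum=2
Step 4: p0@ESC p1@ESC p2@(0,1) p3@ESC -> at (0,1): 1 [p2], cum=3
Step 5: p0@ESC p1@ESC p2@ESC p3@ESC -> at (0,1): 0 [-], cum=3
Total visits = 3

Answer: 3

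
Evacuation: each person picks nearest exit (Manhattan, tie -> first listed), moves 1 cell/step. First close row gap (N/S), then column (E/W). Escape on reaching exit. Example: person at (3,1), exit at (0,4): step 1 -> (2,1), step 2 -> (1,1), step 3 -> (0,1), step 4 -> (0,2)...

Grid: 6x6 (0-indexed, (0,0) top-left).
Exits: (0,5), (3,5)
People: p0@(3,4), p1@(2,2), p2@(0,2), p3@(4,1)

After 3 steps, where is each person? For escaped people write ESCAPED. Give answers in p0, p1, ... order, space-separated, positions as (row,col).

Step 1: p0:(3,4)->(3,5)->EXIT | p1:(2,2)->(3,2) | p2:(0,2)->(0,3) | p3:(4,1)->(3,1)
Step 2: p0:escaped | p1:(3,2)->(3,3) | p2:(0,3)->(0,4) | p3:(3,1)->(3,2)
Step 3: p0:escaped | p1:(3,3)->(3,4) | p2:(0,4)->(0,5)->EXIT | p3:(3,2)->(3,3)

ESCAPED (3,4) ESCAPED (3,3)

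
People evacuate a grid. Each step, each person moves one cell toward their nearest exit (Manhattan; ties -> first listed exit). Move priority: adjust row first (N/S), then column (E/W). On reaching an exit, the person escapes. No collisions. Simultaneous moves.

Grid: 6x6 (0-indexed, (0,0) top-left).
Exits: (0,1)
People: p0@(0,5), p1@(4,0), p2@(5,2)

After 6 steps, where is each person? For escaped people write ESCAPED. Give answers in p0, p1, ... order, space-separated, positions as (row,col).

Step 1: p0:(0,5)->(0,4) | p1:(4,0)->(3,0) | p2:(5,2)->(4,2)
Step 2: p0:(0,4)->(0,3) | p1:(3,0)->(2,0) | p2:(4,2)->(3,2)
Step 3: p0:(0,3)->(0,2) | p1:(2,0)->(1,0) | p2:(3,2)->(2,2)
Step 4: p0:(0,2)->(0,1)->EXIT | p1:(1,0)->(0,0) | p2:(2,2)->(1,2)
Step 5: p0:escaped | p1:(0,0)->(0,1)->EXIT | p2:(1,2)->(0,2)
Step 6: p0:escaped | p1:escaped | p2:(0,2)->(0,1)->EXIT

ESCAPED ESCAPED ESCAPED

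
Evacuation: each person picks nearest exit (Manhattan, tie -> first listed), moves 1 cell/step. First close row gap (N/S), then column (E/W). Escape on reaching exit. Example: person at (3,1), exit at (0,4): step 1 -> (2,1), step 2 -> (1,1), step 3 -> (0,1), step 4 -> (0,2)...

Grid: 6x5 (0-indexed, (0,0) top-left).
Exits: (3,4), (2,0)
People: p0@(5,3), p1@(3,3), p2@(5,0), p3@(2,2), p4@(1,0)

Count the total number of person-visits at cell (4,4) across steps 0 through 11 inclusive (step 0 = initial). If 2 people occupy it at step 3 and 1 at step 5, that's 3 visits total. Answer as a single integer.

Answer: 0

Derivation:
Step 0: p0@(5,3) p1@(3,3) p2@(5,0) p3@(2,2) p4@(1,0) -> at (4,4): 0 [-], cum=0
Step 1: p0@(4,3) p1@ESC p2@(4,0) p3@(2,1) p4@ESC -> at (4,4): 0 [-], cum=0
Step 2: p0@(3,3) p1@ESC p2@(3,0) p3@ESC p4@ESC -> at (4,4): 0 [-], cum=0
Step 3: p0@ESC p1@ESC p2@ESC p3@ESC p4@ESC -> at (4,4): 0 [-], cum=0
Total visits = 0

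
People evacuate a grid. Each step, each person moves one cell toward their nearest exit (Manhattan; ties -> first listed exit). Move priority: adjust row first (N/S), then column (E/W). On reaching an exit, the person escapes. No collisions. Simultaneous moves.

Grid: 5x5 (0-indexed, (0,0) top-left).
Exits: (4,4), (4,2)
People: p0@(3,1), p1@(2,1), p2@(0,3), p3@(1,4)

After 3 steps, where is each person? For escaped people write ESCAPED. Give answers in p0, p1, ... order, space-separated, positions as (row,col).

Step 1: p0:(3,1)->(4,1) | p1:(2,1)->(3,1) | p2:(0,3)->(1,3) | p3:(1,4)->(2,4)
Step 2: p0:(4,1)->(4,2)->EXIT | p1:(3,1)->(4,1) | p2:(1,3)->(2,3) | p3:(2,4)->(3,4)
Step 3: p0:escaped | p1:(4,1)->(4,2)->EXIT | p2:(2,3)->(3,3) | p3:(3,4)->(4,4)->EXIT

ESCAPED ESCAPED (3,3) ESCAPED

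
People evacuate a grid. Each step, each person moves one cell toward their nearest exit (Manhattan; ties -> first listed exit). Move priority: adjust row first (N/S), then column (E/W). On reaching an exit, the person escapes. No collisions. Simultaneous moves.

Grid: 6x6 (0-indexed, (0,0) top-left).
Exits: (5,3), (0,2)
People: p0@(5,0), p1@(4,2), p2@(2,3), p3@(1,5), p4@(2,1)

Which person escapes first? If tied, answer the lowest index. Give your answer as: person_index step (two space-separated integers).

Answer: 1 2

Derivation:
Step 1: p0:(5,0)->(5,1) | p1:(4,2)->(5,2) | p2:(2,3)->(3,3) | p3:(1,5)->(0,5) | p4:(2,1)->(1,1)
Step 2: p0:(5,1)->(5,2) | p1:(5,2)->(5,3)->EXIT | p2:(3,3)->(4,3) | p3:(0,5)->(0,4) | p4:(1,1)->(0,1)
Step 3: p0:(5,2)->(5,3)->EXIT | p1:escaped | p2:(4,3)->(5,3)->EXIT | p3:(0,4)->(0,3) | p4:(0,1)->(0,2)->EXIT
Step 4: p0:escaped | p1:escaped | p2:escaped | p3:(0,3)->(0,2)->EXIT | p4:escaped
Exit steps: [3, 2, 3, 4, 3]
First to escape: p1 at step 2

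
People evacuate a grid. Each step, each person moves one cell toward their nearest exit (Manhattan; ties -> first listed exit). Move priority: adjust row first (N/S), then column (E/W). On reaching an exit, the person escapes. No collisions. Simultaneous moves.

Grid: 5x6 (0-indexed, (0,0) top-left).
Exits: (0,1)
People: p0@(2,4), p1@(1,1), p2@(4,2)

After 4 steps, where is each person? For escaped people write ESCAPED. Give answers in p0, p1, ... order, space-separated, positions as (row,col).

Step 1: p0:(2,4)->(1,4) | p1:(1,1)->(0,1)->EXIT | p2:(4,2)->(3,2)
Step 2: p0:(1,4)->(0,4) | p1:escaped | p2:(3,2)->(2,2)
Step 3: p0:(0,4)->(0,3) | p1:escaped | p2:(2,2)->(1,2)
Step 4: p0:(0,3)->(0,2) | p1:escaped | p2:(1,2)->(0,2)

(0,2) ESCAPED (0,2)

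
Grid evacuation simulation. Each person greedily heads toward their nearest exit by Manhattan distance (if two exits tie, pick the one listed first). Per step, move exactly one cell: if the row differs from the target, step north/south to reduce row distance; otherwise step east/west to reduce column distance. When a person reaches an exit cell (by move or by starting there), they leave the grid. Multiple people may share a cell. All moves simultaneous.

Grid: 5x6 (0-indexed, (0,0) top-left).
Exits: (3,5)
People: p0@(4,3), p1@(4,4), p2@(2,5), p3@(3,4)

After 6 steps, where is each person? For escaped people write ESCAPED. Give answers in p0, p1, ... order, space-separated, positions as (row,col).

Step 1: p0:(4,3)->(3,3) | p1:(4,4)->(3,4) | p2:(2,5)->(3,5)->EXIT | p3:(3,4)->(3,5)->EXIT
Step 2: p0:(3,3)->(3,4) | p1:(3,4)->(3,5)->EXIT | p2:escaped | p3:escaped
Step 3: p0:(3,4)->(3,5)->EXIT | p1:escaped | p2:escaped | p3:escaped

ESCAPED ESCAPED ESCAPED ESCAPED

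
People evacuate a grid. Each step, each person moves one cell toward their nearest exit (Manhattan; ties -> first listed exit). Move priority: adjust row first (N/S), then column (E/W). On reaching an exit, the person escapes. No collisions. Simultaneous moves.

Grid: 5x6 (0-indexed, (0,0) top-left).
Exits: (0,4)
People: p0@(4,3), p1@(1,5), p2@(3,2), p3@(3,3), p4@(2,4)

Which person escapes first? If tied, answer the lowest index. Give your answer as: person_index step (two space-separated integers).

Answer: 1 2

Derivation:
Step 1: p0:(4,3)->(3,3) | p1:(1,5)->(0,5) | p2:(3,2)->(2,2) | p3:(3,3)->(2,3) | p4:(2,4)->(1,4)
Step 2: p0:(3,3)->(2,3) | p1:(0,5)->(0,4)->EXIT | p2:(2,2)->(1,2) | p3:(2,3)->(1,3) | p4:(1,4)->(0,4)->EXIT
Step 3: p0:(2,3)->(1,3) | p1:escaped | p2:(1,2)->(0,2) | p3:(1,3)->(0,3) | p4:escaped
Step 4: p0:(1,3)->(0,3) | p1:escaped | p2:(0,2)->(0,3) | p3:(0,3)->(0,4)->EXIT | p4:escaped
Step 5: p0:(0,3)->(0,4)->EXIT | p1:escaped | p2:(0,3)->(0,4)->EXIT | p3:escaped | p4:escaped
Exit steps: [5, 2, 5, 4, 2]
First to escape: p1 at step 2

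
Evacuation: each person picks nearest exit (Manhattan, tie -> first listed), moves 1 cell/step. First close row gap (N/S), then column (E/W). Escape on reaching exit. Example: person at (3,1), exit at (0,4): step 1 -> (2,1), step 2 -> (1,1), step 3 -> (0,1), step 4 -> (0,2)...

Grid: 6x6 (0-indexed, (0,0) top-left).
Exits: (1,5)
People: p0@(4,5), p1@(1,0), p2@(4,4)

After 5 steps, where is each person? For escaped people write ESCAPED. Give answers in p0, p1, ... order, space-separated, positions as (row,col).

Step 1: p0:(4,5)->(3,5) | p1:(1,0)->(1,1) | p2:(4,4)->(3,4)
Step 2: p0:(3,5)->(2,5) | p1:(1,1)->(1,2) | p2:(3,4)->(2,4)
Step 3: p0:(2,5)->(1,5)->EXIT | p1:(1,2)->(1,3) | p2:(2,4)->(1,4)
Step 4: p0:escaped | p1:(1,3)->(1,4) | p2:(1,4)->(1,5)->EXIT
Step 5: p0:escaped | p1:(1,4)->(1,5)->EXIT | p2:escaped

ESCAPED ESCAPED ESCAPED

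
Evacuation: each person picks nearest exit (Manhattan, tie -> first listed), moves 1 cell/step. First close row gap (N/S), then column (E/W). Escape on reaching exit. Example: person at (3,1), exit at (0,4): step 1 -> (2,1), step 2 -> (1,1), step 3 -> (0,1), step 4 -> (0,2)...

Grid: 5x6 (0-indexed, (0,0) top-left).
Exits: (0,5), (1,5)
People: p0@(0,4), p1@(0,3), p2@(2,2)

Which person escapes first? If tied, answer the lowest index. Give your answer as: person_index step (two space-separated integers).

Step 1: p0:(0,4)->(0,5)->EXIT | p1:(0,3)->(0,4) | p2:(2,2)->(1,2)
Step 2: p0:escaped | p1:(0,4)->(0,5)->EXIT | p2:(1,2)->(1,3)
Step 3: p0:escaped | p1:escaped | p2:(1,3)->(1,4)
Step 4: p0:escaped | p1:escaped | p2:(1,4)->(1,5)->EXIT
Exit steps: [1, 2, 4]
First to escape: p0 at step 1

Answer: 0 1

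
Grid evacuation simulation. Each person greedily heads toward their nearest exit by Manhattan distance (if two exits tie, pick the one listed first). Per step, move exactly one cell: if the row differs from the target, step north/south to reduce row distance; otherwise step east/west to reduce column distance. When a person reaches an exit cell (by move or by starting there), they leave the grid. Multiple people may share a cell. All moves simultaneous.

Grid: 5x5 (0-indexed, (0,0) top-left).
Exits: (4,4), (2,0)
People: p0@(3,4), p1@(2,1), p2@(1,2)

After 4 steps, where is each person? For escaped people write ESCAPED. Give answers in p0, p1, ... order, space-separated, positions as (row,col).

Step 1: p0:(3,4)->(4,4)->EXIT | p1:(2,1)->(2,0)->EXIT | p2:(1,2)->(2,2)
Step 2: p0:escaped | p1:escaped | p2:(2,2)->(2,1)
Step 3: p0:escaped | p1:escaped | p2:(2,1)->(2,0)->EXIT

ESCAPED ESCAPED ESCAPED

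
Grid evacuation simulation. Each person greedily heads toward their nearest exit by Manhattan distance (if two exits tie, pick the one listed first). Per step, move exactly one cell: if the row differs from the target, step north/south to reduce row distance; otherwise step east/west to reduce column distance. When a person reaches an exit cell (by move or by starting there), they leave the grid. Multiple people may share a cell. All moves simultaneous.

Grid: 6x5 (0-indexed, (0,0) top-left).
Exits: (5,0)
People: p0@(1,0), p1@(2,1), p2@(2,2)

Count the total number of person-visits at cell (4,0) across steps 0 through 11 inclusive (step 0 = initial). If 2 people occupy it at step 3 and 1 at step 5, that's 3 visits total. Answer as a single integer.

Step 0: p0@(1,0) p1@(2,1) p2@(2,2) -> at (4,0): 0 [-], cum=0
Step 1: p0@(2,0) p1@(3,1) p2@(3,2) -> at (4,0): 0 [-], cum=0
Step 2: p0@(3,0) p1@(4,1) p2@(4,2) -> at (4,0): 0 [-], cum=0
Step 3: p0@(4,0) p1@(5,1) p2@(5,2) -> at (4,0): 1 [p0], cum=1
Step 4: p0@ESC p1@ESC p2@(5,1) -> at (4,0): 0 [-], cum=1
Step 5: p0@ESC p1@ESC p2@ESC -> at (4,0): 0 [-], cum=1
Total visits = 1

Answer: 1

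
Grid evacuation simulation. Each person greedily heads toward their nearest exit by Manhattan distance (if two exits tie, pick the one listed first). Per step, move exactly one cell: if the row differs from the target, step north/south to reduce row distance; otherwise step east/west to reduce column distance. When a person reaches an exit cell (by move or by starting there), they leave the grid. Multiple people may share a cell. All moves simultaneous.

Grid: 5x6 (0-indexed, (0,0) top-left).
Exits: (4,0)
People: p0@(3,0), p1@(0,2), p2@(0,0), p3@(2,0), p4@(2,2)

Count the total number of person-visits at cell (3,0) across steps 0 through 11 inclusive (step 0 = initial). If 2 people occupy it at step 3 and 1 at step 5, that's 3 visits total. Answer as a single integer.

Answer: 3

Derivation:
Step 0: p0@(3,0) p1@(0,2) p2@(0,0) p3@(2,0) p4@(2,2) -> at (3,0): 1 [p0], cum=1
Step 1: p0@ESC p1@(1,2) p2@(1,0) p3@(3,0) p4@(3,2) -> at (3,0): 1 [p3], cum=2
Step 2: p0@ESC p1@(2,2) p2@(2,0) p3@ESC p4@(4,2) -> at (3,0): 0 [-], cum=2
Step 3: p0@ESC p1@(3,2) p2@(3,0) p3@ESC p4@(4,1) -> at (3,0): 1 [p2], cum=3
Step 4: p0@ESC p1@(4,2) p2@ESC p3@ESC p4@ESC -> at (3,0): 0 [-], cum=3
Step 5: p0@ESC p1@(4,1) p2@ESC p3@ESC p4@ESC -> at (3,0): 0 [-], cum=3
Step 6: p0@ESC p1@ESC p2@ESC p3@ESC p4@ESC -> at (3,0): 0 [-], cum=3
Total visits = 3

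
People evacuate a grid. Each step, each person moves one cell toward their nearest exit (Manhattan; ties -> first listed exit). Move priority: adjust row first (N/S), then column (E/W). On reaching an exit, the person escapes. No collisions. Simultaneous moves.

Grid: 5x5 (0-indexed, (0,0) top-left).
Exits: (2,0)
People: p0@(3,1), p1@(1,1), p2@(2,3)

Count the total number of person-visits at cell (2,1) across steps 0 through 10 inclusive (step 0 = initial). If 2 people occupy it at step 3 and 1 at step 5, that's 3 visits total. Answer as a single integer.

Answer: 3

Derivation:
Step 0: p0@(3,1) p1@(1,1) p2@(2,3) -> at (2,1): 0 [-], cum=0
Step 1: p0@(2,1) p1@(2,1) p2@(2,2) -> at (2,1): 2 [p0,p1], cum=2
Step 2: p0@ESC p1@ESC p2@(2,1) -> at (2,1): 1 [p2], cum=3
Step 3: p0@ESC p1@ESC p2@ESC -> at (2,1): 0 [-], cum=3
Total visits = 3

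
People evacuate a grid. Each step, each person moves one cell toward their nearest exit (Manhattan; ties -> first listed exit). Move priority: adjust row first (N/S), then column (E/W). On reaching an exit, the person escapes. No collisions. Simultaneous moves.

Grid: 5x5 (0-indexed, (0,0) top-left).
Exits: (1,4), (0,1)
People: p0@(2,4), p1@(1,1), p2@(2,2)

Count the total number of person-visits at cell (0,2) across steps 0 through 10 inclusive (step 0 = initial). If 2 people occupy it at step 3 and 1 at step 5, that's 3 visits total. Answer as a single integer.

Answer: 0

Derivation:
Step 0: p0@(2,4) p1@(1,1) p2@(2,2) -> at (0,2): 0 [-], cum=0
Step 1: p0@ESC p1@ESC p2@(1,2) -> at (0,2): 0 [-], cum=0
Step 2: p0@ESC p1@ESC p2@(1,3) -> at (0,2): 0 [-], cum=0
Step 3: p0@ESC p1@ESC p2@ESC -> at (0,2): 0 [-], cum=0
Total visits = 0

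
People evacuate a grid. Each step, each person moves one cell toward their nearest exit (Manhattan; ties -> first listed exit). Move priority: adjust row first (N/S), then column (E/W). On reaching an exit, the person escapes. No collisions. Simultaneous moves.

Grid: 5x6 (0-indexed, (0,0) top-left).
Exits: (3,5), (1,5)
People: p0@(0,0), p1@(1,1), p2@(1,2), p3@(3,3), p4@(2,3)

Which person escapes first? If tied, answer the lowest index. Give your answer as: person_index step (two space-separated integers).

Answer: 3 2

Derivation:
Step 1: p0:(0,0)->(1,0) | p1:(1,1)->(1,2) | p2:(1,2)->(1,3) | p3:(3,3)->(3,4) | p4:(2,3)->(3,3)
Step 2: p0:(1,0)->(1,1) | p1:(1,2)->(1,3) | p2:(1,3)->(1,4) | p3:(3,4)->(3,5)->EXIT | p4:(3,3)->(3,4)
Step 3: p0:(1,1)->(1,2) | p1:(1,3)->(1,4) | p2:(1,4)->(1,5)->EXIT | p3:escaped | p4:(3,4)->(3,5)->EXIT
Step 4: p0:(1,2)->(1,3) | p1:(1,4)->(1,5)->EXIT | p2:escaped | p3:escaped | p4:escaped
Step 5: p0:(1,3)->(1,4) | p1:escaped | p2:escaped | p3:escaped | p4:escaped
Step 6: p0:(1,4)->(1,5)->EXIT | p1:escaped | p2:escaped | p3:escaped | p4:escaped
Exit steps: [6, 4, 3, 2, 3]
First to escape: p3 at step 2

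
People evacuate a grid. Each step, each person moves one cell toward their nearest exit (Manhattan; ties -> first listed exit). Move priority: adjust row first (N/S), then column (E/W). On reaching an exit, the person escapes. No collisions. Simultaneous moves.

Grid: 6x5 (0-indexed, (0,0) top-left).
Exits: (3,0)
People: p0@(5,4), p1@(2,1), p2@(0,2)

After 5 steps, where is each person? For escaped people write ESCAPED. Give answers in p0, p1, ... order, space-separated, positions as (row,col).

Step 1: p0:(5,4)->(4,4) | p1:(2,1)->(3,1) | p2:(0,2)->(1,2)
Step 2: p0:(4,4)->(3,4) | p1:(3,1)->(3,0)->EXIT | p2:(1,2)->(2,2)
Step 3: p0:(3,4)->(3,3) | p1:escaped | p2:(2,2)->(3,2)
Step 4: p0:(3,3)->(3,2) | p1:escaped | p2:(3,2)->(3,1)
Step 5: p0:(3,2)->(3,1) | p1:escaped | p2:(3,1)->(3,0)->EXIT

(3,1) ESCAPED ESCAPED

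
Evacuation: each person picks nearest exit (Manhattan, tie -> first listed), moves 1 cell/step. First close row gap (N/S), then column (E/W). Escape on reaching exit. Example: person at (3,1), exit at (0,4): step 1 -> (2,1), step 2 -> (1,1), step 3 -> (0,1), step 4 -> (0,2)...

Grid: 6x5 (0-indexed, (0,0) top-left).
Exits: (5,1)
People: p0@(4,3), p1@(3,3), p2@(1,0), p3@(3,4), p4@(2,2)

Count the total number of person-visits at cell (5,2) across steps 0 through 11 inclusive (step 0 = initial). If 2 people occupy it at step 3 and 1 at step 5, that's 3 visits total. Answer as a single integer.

Step 0: p0@(4,3) p1@(3,3) p2@(1,0) p3@(3,4) p4@(2,2) -> at (5,2): 0 [-], cum=0
Step 1: p0@(5,3) p1@(4,3) p2@(2,0) p3@(4,4) p4@(3,2) -> at (5,2): 0 [-], cum=0
Step 2: p0@(5,2) p1@(5,3) p2@(3,0) p3@(5,4) p4@(4,2) -> at (5,2): 1 [p0], cum=1
Step 3: p0@ESC p1@(5,2) p2@(4,0) p3@(5,3) p4@(5,2) -> at (5,2): 2 [p1,p4], cum=3
Step 4: p0@ESC p1@ESC p2@(5,0) p3@(5,2) p4@ESC -> at (5,2): 1 [p3], cum=4
Step 5: p0@ESC p1@ESC p2@ESC p3@ESC p4@ESC -> at (5,2): 0 [-], cum=4
Total visits = 4

Answer: 4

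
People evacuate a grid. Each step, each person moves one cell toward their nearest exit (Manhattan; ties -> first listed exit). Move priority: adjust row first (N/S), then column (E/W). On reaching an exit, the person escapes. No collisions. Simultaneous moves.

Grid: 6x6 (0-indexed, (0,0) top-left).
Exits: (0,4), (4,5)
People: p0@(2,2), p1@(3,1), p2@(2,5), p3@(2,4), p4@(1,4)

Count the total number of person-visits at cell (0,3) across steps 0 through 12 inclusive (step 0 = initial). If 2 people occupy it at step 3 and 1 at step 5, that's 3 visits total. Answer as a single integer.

Answer: 1

Derivation:
Step 0: p0@(2,2) p1@(3,1) p2@(2,5) p3@(2,4) p4@(1,4) -> at (0,3): 0 [-], cum=0
Step 1: p0@(1,2) p1@(4,1) p2@(3,5) p3@(1,4) p4@ESC -> at (0,3): 0 [-], cum=0
Step 2: p0@(0,2) p1@(4,2) p2@ESC p3@ESC p4@ESC -> at (0,3): 0 [-], cum=0
Step 3: p0@(0,3) p1@(4,3) p2@ESC p3@ESC p4@ESC -> at (0,3): 1 [p0], cum=1
Step 4: p0@ESC p1@(4,4) p2@ESC p3@ESC p4@ESC -> at (0,3): 0 [-], cum=1
Step 5: p0@ESC p1@ESC p2@ESC p3@ESC p4@ESC -> at (0,3): 0 [-], cum=1
Total visits = 1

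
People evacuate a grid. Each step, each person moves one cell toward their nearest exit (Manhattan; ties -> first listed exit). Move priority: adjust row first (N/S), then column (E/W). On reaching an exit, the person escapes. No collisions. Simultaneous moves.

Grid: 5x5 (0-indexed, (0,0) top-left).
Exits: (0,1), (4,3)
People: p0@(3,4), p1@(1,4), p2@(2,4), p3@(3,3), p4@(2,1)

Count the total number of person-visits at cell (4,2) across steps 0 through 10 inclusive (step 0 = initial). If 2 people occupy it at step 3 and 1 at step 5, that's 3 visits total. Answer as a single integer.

Answer: 0

Derivation:
Step 0: p0@(3,4) p1@(1,4) p2@(2,4) p3@(3,3) p4@(2,1) -> at (4,2): 0 [-], cum=0
Step 1: p0@(4,4) p1@(0,4) p2@(3,4) p3@ESC p4@(1,1) -> at (4,2): 0 [-], cum=0
Step 2: p0@ESC p1@(0,3) p2@(4,4) p3@ESC p4@ESC -> at (4,2): 0 [-], cum=0
Step 3: p0@ESC p1@(0,2) p2@ESC p3@ESC p4@ESC -> at (4,2): 0 [-], cum=0
Step 4: p0@ESC p1@ESC p2@ESC p3@ESC p4@ESC -> at (4,2): 0 [-], cum=0
Total visits = 0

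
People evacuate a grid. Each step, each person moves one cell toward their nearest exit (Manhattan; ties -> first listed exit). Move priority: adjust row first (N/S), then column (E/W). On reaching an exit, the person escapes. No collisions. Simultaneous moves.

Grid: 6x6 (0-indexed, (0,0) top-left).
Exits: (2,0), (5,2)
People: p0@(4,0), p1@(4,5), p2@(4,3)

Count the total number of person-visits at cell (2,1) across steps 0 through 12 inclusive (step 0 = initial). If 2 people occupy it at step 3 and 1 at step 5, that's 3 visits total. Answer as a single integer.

Answer: 0

Derivation:
Step 0: p0@(4,0) p1@(4,5) p2@(4,3) -> at (2,1): 0 [-], cum=0
Step 1: p0@(3,0) p1@(5,5) p2@(5,3) -> at (2,1): 0 [-], cum=0
Step 2: p0@ESC p1@(5,4) p2@ESC -> at (2,1): 0 [-], cum=0
Step 3: p0@ESC p1@(5,3) p2@ESC -> at (2,1): 0 [-], cum=0
Step 4: p0@ESC p1@ESC p2@ESC -> at (2,1): 0 [-], cum=0
Total visits = 0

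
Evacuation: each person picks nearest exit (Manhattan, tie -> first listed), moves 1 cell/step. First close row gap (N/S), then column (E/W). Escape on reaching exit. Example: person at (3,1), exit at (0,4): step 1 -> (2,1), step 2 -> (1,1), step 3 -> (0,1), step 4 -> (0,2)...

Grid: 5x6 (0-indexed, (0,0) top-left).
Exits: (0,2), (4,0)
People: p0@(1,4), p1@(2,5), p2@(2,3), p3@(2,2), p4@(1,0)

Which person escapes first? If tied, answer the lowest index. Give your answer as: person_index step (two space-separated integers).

Answer: 3 2

Derivation:
Step 1: p0:(1,4)->(0,4) | p1:(2,5)->(1,5) | p2:(2,3)->(1,3) | p3:(2,2)->(1,2) | p4:(1,0)->(0,0)
Step 2: p0:(0,4)->(0,3) | p1:(1,5)->(0,5) | p2:(1,3)->(0,3) | p3:(1,2)->(0,2)->EXIT | p4:(0,0)->(0,1)
Step 3: p0:(0,3)->(0,2)->EXIT | p1:(0,5)->(0,4) | p2:(0,3)->(0,2)->EXIT | p3:escaped | p4:(0,1)->(0,2)->EXIT
Step 4: p0:escaped | p1:(0,4)->(0,3) | p2:escaped | p3:escaped | p4:escaped
Step 5: p0:escaped | p1:(0,3)->(0,2)->EXIT | p2:escaped | p3:escaped | p4:escaped
Exit steps: [3, 5, 3, 2, 3]
First to escape: p3 at step 2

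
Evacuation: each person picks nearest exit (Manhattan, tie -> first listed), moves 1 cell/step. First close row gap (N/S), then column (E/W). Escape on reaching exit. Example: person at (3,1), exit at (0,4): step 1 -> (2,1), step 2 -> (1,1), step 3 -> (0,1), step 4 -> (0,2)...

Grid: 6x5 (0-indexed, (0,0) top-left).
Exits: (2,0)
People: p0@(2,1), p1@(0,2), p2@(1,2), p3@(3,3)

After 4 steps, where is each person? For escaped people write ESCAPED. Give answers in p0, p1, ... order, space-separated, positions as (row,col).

Step 1: p0:(2,1)->(2,0)->EXIT | p1:(0,2)->(1,2) | p2:(1,2)->(2,2) | p3:(3,3)->(2,3)
Step 2: p0:escaped | p1:(1,2)->(2,2) | p2:(2,2)->(2,1) | p3:(2,3)->(2,2)
Step 3: p0:escaped | p1:(2,2)->(2,1) | p2:(2,1)->(2,0)->EXIT | p3:(2,2)->(2,1)
Step 4: p0:escaped | p1:(2,1)->(2,0)->EXIT | p2:escaped | p3:(2,1)->(2,0)->EXIT

ESCAPED ESCAPED ESCAPED ESCAPED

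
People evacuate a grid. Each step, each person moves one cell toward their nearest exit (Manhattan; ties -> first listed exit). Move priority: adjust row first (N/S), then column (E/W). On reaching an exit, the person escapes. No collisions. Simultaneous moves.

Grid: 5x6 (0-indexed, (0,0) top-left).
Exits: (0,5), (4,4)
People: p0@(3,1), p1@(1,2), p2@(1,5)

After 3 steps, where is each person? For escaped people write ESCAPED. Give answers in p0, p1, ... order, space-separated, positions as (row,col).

Step 1: p0:(3,1)->(4,1) | p1:(1,2)->(0,2) | p2:(1,5)->(0,5)->EXIT
Step 2: p0:(4,1)->(4,2) | p1:(0,2)->(0,3) | p2:escaped
Step 3: p0:(4,2)->(4,3) | p1:(0,3)->(0,4) | p2:escaped

(4,3) (0,4) ESCAPED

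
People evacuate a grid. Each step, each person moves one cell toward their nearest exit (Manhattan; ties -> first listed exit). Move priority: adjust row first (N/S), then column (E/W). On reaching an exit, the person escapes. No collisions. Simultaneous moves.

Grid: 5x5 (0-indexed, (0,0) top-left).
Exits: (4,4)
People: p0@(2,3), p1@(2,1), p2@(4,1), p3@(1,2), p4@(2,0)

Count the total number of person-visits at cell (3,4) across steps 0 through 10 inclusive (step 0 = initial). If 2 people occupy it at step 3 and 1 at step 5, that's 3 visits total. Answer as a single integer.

Step 0: p0@(2,3) p1@(2,1) p2@(4,1) p3@(1,2) p4@(2,0) -> at (3,4): 0 [-], cum=0
Step 1: p0@(3,3) p1@(3,1) p2@(4,2) p3@(2,2) p4@(3,0) -> at (3,4): 0 [-], cum=0
Step 2: p0@(4,3) p1@(4,1) p2@(4,3) p3@(3,2) p4@(4,0) -> at (3,4): 0 [-], cum=0
Step 3: p0@ESC p1@(4,2) p2@ESC p3@(4,2) p4@(4,1) -> at (3,4): 0 [-], cum=0
Step 4: p0@ESC p1@(4,3) p2@ESC p3@(4,3) p4@(4,2) -> at (3,4): 0 [-], cum=0
Step 5: p0@ESC p1@ESC p2@ESC p3@ESC p4@(4,3) -> at (3,4): 0 [-], cum=0
Step 6: p0@ESC p1@ESC p2@ESC p3@ESC p4@ESC -> at (3,4): 0 [-], cum=0
Total visits = 0

Answer: 0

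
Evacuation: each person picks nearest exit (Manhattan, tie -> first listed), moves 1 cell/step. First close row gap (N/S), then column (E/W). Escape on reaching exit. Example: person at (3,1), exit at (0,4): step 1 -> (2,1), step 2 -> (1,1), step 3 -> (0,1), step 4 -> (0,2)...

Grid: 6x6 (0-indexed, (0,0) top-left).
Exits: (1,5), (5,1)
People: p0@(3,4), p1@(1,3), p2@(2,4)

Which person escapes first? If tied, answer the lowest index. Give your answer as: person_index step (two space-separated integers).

Step 1: p0:(3,4)->(2,4) | p1:(1,3)->(1,4) | p2:(2,4)->(1,4)
Step 2: p0:(2,4)->(1,4) | p1:(1,4)->(1,5)->EXIT | p2:(1,4)->(1,5)->EXIT
Step 3: p0:(1,4)->(1,5)->EXIT | p1:escaped | p2:escaped
Exit steps: [3, 2, 2]
First to escape: p1 at step 2

Answer: 1 2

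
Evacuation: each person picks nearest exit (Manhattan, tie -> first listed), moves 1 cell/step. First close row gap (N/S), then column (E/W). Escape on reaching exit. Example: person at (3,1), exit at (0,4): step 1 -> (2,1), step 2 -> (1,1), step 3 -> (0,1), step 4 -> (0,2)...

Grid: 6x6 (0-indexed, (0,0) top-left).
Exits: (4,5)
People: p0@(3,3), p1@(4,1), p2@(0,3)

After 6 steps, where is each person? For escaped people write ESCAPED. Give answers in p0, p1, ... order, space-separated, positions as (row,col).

Step 1: p0:(3,3)->(4,3) | p1:(4,1)->(4,2) | p2:(0,3)->(1,3)
Step 2: p0:(4,3)->(4,4) | p1:(4,2)->(4,3) | p2:(1,3)->(2,3)
Step 3: p0:(4,4)->(4,5)->EXIT | p1:(4,3)->(4,4) | p2:(2,3)->(3,3)
Step 4: p0:escaped | p1:(4,4)->(4,5)->EXIT | p2:(3,3)->(4,3)
Step 5: p0:escaped | p1:escaped | p2:(4,3)->(4,4)
Step 6: p0:escaped | p1:escaped | p2:(4,4)->(4,5)->EXIT

ESCAPED ESCAPED ESCAPED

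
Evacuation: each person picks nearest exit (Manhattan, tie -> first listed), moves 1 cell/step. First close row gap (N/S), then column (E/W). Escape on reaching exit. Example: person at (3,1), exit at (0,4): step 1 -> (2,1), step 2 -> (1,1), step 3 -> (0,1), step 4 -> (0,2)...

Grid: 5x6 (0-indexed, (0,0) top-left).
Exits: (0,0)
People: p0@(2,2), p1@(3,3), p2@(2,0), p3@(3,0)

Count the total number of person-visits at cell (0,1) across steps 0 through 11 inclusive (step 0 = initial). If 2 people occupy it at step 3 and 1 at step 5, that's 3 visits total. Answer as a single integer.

Step 0: p0@(2,2) p1@(3,3) p2@(2,0) p3@(3,0) -> at (0,1): 0 [-], cum=0
Step 1: p0@(1,2) p1@(2,3) p2@(1,0) p3@(2,0) -> at (0,1): 0 [-], cum=0
Step 2: p0@(0,2) p1@(1,3) p2@ESC p3@(1,0) -> at (0,1): 0 [-], cum=0
Step 3: p0@(0,1) p1@(0,3) p2@ESC p3@ESC -> at (0,1): 1 [p0], cum=1
Step 4: p0@ESC p1@(0,2) p2@ESC p3@ESC -> at (0,1): 0 [-], cum=1
Step 5: p0@ESC p1@(0,1) p2@ESC p3@ESC -> at (0,1): 1 [p1], cum=2
Step 6: p0@ESC p1@ESC p2@ESC p3@ESC -> at (0,1): 0 [-], cum=2
Total visits = 2

Answer: 2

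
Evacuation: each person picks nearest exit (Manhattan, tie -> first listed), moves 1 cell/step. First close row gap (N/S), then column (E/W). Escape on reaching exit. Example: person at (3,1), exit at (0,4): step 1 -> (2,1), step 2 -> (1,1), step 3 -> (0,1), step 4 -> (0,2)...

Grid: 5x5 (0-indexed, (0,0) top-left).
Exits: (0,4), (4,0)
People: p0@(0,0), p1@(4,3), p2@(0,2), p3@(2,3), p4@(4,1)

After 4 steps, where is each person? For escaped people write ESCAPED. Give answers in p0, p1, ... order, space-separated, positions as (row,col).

Step 1: p0:(0,0)->(0,1) | p1:(4,3)->(4,2) | p2:(0,2)->(0,3) | p3:(2,3)->(1,3) | p4:(4,1)->(4,0)->EXIT
Step 2: p0:(0,1)->(0,2) | p1:(4,2)->(4,1) | p2:(0,3)->(0,4)->EXIT | p3:(1,3)->(0,3) | p4:escaped
Step 3: p0:(0,2)->(0,3) | p1:(4,1)->(4,0)->EXIT | p2:escaped | p3:(0,3)->(0,4)->EXIT | p4:escaped
Step 4: p0:(0,3)->(0,4)->EXIT | p1:escaped | p2:escaped | p3:escaped | p4:escaped

ESCAPED ESCAPED ESCAPED ESCAPED ESCAPED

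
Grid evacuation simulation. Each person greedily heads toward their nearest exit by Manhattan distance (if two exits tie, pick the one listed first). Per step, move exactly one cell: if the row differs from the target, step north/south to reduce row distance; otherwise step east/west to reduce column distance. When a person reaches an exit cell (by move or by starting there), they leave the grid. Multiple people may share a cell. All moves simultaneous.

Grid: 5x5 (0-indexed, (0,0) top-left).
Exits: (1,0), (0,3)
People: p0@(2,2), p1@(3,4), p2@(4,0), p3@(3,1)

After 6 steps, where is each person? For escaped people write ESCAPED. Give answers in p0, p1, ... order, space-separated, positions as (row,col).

Step 1: p0:(2,2)->(1,2) | p1:(3,4)->(2,4) | p2:(4,0)->(3,0) | p3:(3,1)->(2,1)
Step 2: p0:(1,2)->(1,1) | p1:(2,4)->(1,4) | p2:(3,0)->(2,0) | p3:(2,1)->(1,1)
Step 3: p0:(1,1)->(1,0)->EXIT | p1:(1,4)->(0,4) | p2:(2,0)->(1,0)->EXIT | p3:(1,1)->(1,0)->EXIT
Step 4: p0:escaped | p1:(0,4)->(0,3)->EXIT | p2:escaped | p3:escaped

ESCAPED ESCAPED ESCAPED ESCAPED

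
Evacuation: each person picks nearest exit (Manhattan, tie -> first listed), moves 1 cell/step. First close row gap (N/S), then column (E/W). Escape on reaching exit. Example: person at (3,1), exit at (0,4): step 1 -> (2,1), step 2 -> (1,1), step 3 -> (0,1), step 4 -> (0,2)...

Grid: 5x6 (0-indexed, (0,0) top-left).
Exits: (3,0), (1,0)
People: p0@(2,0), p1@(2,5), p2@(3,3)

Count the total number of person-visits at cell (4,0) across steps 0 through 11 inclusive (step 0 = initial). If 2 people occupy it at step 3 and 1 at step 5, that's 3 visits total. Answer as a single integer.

Step 0: p0@(2,0) p1@(2,5) p2@(3,3) -> at (4,0): 0 [-], cum=0
Step 1: p0@ESC p1@(3,5) p2@(3,2) -> at (4,0): 0 [-], cum=0
Step 2: p0@ESC p1@(3,4) p2@(3,1) -> at (4,0): 0 [-], cum=0
Step 3: p0@ESC p1@(3,3) p2@ESC -> at (4,0): 0 [-], cum=0
Step 4: p0@ESC p1@(3,2) p2@ESC -> at (4,0): 0 [-], cum=0
Step 5: p0@ESC p1@(3,1) p2@ESC -> at (4,0): 0 [-], cum=0
Step 6: p0@ESC p1@ESC p2@ESC -> at (4,0): 0 [-], cum=0
Total visits = 0

Answer: 0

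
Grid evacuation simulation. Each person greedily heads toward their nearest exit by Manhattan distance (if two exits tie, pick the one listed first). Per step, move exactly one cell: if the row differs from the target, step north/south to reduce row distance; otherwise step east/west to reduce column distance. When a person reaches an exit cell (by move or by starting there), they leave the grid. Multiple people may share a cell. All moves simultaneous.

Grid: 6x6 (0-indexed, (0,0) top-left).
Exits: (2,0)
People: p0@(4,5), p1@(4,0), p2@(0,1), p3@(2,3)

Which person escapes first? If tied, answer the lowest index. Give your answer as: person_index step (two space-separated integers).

Answer: 1 2

Derivation:
Step 1: p0:(4,5)->(3,5) | p1:(4,0)->(3,0) | p2:(0,1)->(1,1) | p3:(2,3)->(2,2)
Step 2: p0:(3,5)->(2,5) | p1:(3,0)->(2,0)->EXIT | p2:(1,1)->(2,1) | p3:(2,2)->(2,1)
Step 3: p0:(2,5)->(2,4) | p1:escaped | p2:(2,1)->(2,0)->EXIT | p3:(2,1)->(2,0)->EXIT
Step 4: p0:(2,4)->(2,3) | p1:escaped | p2:escaped | p3:escaped
Step 5: p0:(2,3)->(2,2) | p1:escaped | p2:escaped | p3:escaped
Step 6: p0:(2,2)->(2,1) | p1:escaped | p2:escaped | p3:escaped
Step 7: p0:(2,1)->(2,0)->EXIT | p1:escaped | p2:escaped | p3:escaped
Exit steps: [7, 2, 3, 3]
First to escape: p1 at step 2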